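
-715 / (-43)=715 / 43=16.63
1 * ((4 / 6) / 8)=1 / 12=0.08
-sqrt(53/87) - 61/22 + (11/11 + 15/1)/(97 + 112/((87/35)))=-723275/271898 - sqrt(4611)/87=-3.44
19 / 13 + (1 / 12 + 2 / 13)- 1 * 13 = -1763 / 156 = -11.30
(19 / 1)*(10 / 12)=95 / 6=15.83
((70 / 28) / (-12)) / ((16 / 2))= -0.03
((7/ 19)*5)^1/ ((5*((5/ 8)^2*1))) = 448/ 475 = 0.94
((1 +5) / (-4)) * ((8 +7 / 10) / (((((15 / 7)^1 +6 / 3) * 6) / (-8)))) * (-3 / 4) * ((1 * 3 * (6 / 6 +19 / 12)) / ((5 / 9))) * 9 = -158193 / 400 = -395.48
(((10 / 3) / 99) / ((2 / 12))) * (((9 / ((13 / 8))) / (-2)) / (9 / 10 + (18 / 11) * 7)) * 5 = -4000 / 17667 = -0.23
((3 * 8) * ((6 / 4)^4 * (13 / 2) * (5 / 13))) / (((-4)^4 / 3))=3645 / 1024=3.56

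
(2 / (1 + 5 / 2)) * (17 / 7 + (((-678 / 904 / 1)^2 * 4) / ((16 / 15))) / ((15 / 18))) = 1111 / 392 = 2.83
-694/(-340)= 347/170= 2.04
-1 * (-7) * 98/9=686/9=76.22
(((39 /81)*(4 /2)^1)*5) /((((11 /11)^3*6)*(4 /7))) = 455 /324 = 1.40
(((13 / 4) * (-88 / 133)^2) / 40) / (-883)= -3146 / 78096935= -0.00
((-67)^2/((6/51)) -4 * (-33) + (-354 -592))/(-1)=-74685/2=-37342.50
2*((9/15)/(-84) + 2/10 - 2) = -253/70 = -3.61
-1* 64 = -64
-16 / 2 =-8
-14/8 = -7/4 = -1.75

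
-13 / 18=-0.72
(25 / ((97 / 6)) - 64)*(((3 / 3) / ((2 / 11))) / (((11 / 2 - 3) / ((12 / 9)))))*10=-533104 / 291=-1831.97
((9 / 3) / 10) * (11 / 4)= 33 / 40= 0.82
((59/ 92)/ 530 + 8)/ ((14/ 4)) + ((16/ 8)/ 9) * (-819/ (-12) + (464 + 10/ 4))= 62010707/ 511980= 121.12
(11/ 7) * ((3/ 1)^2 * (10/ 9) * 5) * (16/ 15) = 1760/ 21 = 83.81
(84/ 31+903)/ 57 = 15.89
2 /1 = 2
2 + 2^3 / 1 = 10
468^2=219024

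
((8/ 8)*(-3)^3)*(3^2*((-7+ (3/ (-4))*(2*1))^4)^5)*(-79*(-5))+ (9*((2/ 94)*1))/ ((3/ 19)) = -372033359114711044848171.60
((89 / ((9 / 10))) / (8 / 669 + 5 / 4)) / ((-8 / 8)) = -793880 / 10131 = -78.36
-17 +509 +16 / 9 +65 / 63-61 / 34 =352013 / 714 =493.02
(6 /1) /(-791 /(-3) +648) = 18 /2735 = 0.01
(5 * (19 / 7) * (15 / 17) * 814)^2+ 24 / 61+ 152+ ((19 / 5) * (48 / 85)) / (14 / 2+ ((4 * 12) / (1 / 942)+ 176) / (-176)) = 235964635384083666 / 2483485375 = 95013499.08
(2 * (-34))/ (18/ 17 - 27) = 1156/ 441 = 2.62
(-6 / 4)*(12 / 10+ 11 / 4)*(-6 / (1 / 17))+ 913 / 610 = 739133 / 1220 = 605.85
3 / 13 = 0.23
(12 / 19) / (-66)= -2 / 209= -0.01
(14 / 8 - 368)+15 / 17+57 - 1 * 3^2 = -21581 / 68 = -317.37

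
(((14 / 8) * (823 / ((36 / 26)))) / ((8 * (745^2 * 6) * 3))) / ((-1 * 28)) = -10699 / 23017996800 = -0.00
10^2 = 100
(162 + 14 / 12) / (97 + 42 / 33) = 10769 / 6486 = 1.66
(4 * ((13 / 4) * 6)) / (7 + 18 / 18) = 39 / 4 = 9.75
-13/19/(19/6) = -0.22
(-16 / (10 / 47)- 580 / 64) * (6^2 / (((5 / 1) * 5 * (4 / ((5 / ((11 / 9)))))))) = -546021 / 4400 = -124.10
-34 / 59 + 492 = 28994 / 59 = 491.42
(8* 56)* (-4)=-1792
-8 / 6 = -4 / 3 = -1.33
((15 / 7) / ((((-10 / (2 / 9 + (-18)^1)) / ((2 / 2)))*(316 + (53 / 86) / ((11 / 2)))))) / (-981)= -37840 / 3080282121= -0.00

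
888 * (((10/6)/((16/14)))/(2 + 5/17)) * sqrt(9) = 22015/13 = 1693.46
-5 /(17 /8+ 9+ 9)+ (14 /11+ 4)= 5.02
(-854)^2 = 729316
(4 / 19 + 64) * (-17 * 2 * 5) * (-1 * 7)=1451800 / 19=76410.53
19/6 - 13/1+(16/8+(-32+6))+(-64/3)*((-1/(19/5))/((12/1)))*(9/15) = -1275/38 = -33.55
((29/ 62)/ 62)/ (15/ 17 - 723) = -0.00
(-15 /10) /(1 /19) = -28.50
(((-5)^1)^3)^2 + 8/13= 203133/13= 15625.62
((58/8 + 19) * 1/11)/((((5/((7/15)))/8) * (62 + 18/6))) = 98/3575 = 0.03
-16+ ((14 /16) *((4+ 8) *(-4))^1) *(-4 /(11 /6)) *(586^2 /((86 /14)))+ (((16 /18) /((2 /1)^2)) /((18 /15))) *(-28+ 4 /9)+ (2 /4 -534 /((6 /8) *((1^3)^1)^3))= 1177410648251 /229878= 5121893.56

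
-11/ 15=-0.73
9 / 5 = 1.80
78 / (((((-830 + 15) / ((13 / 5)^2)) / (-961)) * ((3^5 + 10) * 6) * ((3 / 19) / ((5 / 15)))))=40115023 / 46393875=0.86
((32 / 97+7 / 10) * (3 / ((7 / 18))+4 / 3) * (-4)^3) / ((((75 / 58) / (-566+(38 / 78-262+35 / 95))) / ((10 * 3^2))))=1515241087488 / 44135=34331960.75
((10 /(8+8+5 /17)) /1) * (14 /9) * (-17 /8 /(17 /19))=-11305 /4986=-2.27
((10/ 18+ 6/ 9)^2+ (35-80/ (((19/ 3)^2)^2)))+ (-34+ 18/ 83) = 2331404864/ 876148083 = 2.66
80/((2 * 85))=8/17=0.47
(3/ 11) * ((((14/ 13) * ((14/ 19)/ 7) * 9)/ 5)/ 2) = 0.03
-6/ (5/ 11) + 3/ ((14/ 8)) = -402/ 35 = -11.49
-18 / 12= -3 / 2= -1.50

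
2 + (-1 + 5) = 6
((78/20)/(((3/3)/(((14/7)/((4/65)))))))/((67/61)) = 30927/268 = 115.40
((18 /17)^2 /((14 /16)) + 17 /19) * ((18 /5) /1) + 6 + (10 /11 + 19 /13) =16.20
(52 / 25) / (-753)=-52 / 18825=-0.00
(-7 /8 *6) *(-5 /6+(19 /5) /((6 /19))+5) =-1701 /20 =-85.05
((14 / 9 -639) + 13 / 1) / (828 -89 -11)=-1405 / 1638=-0.86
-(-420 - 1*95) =515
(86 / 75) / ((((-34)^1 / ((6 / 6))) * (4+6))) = -43 / 12750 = -0.00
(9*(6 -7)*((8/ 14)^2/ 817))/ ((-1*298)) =72/ 5964917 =0.00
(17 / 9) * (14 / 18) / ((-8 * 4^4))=-119 / 165888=-0.00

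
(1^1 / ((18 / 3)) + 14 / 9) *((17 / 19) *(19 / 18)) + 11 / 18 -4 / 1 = -571 / 324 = -1.76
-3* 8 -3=-27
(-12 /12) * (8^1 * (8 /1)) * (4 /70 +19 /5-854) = 380864 /7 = 54409.14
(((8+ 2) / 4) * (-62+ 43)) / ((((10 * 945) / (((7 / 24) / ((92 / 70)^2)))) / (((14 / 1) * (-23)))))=32585 / 119232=0.27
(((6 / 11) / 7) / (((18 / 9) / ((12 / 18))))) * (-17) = -34 / 77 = -0.44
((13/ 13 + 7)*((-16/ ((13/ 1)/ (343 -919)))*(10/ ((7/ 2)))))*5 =7372800/ 91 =81019.78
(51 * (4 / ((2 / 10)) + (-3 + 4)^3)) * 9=9639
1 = 1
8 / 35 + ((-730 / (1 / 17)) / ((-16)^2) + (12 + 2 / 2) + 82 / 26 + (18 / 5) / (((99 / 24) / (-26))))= -35097497 / 640640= -54.79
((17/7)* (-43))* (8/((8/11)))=-8041/7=-1148.71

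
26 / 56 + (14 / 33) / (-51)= 21487 / 47124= 0.46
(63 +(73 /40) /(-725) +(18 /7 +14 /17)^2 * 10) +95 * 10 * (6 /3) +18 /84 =853562853747 /410669000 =2078.47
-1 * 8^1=-8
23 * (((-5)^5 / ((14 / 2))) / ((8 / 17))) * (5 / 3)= -6109375 / 168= -36365.33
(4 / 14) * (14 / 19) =4 / 19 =0.21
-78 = -78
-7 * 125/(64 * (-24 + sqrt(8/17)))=875 * sqrt(34)/313088 + 44625/78272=0.59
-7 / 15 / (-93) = 7 / 1395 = 0.01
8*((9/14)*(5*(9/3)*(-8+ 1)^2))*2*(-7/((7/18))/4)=-34020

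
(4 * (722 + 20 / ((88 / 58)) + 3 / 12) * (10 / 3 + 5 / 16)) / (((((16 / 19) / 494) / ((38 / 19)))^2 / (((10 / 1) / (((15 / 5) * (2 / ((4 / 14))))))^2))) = 445426670869375 / 133056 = 3347663170.92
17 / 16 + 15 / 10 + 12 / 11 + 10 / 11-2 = 41 / 16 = 2.56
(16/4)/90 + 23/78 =397/1170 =0.34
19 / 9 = 2.11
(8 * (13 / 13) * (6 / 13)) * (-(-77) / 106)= 1848 / 689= 2.68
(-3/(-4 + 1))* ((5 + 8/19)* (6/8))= 309/76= 4.07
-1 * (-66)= 66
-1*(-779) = 779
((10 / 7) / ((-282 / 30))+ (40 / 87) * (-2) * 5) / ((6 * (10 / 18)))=-13595 / 9541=-1.42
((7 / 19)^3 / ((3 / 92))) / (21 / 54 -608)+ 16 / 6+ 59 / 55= 46254176371 / 12377785695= 3.74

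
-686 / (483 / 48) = -1568 / 23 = -68.17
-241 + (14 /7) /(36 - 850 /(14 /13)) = -1270807 /5273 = -241.00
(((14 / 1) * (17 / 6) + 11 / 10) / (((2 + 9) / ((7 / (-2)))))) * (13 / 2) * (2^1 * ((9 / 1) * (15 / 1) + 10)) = -3227497 / 132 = -24450.73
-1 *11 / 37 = -11 / 37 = -0.30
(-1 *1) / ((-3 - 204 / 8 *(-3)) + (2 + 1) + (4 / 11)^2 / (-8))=-242 / 18509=-0.01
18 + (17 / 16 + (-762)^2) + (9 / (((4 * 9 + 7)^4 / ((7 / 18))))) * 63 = 31762743343337 / 54700816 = 580663.06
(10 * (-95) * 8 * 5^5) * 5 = -118750000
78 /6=13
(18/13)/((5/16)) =288/65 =4.43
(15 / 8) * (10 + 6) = 30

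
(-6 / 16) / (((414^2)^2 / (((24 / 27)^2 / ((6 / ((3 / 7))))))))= -1 / 1388043821556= -0.00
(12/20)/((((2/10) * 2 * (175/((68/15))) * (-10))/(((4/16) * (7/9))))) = -17/22500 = -0.00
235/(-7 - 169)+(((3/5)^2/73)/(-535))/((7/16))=-1606162219/1202894000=-1.34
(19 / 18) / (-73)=-19 / 1314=-0.01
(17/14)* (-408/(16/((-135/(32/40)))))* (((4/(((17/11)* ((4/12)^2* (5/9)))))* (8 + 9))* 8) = 208574190/7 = 29796312.86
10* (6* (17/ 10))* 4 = 408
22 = 22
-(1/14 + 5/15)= -17/42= -0.40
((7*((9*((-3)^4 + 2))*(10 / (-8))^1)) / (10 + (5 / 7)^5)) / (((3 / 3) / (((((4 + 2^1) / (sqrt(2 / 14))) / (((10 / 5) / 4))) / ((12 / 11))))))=-322240611*sqrt(7) / 45652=-18675.38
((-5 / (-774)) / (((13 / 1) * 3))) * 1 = 5 / 30186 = 0.00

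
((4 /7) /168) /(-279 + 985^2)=1 /285164124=0.00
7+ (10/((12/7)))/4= 203/24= 8.46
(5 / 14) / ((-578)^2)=5 / 4677176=0.00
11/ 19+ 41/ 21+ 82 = 33728/ 399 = 84.53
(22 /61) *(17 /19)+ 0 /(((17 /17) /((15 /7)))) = 374 /1159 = 0.32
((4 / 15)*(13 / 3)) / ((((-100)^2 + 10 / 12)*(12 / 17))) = 442 / 2700225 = 0.00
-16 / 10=-8 / 5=-1.60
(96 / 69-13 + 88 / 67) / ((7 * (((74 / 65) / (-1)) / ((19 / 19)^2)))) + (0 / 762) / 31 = 1.29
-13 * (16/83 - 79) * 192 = 196702.84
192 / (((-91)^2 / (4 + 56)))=11520 / 8281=1.39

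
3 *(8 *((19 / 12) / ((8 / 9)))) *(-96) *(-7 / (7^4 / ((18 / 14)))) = 15.38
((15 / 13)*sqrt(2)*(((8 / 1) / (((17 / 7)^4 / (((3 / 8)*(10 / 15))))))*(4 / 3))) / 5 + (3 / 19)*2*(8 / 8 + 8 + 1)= 19208*sqrt(2) / 1085773 + 60 / 19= 3.18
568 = 568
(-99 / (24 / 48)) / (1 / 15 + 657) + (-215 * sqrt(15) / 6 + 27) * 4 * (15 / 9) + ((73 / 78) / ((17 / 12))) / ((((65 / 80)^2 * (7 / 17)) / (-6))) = 162517101 / 984256 - 2150 * sqrt(15) / 9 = -760.10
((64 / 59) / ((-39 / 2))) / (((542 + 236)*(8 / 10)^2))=-100 / 895089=-0.00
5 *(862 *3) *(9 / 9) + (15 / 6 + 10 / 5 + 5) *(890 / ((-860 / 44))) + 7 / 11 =5911580 / 473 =12498.05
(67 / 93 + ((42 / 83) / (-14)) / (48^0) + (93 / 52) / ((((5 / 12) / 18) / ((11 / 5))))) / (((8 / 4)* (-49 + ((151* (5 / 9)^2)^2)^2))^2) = 16527768358125671072541 / 8621637959156009748251256814222400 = 0.00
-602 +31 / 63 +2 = -37769 / 63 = -599.51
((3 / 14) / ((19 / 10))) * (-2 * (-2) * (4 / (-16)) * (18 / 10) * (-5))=135 / 133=1.02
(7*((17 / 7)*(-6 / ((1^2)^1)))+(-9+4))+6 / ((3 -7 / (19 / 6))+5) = -105.96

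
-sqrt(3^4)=-9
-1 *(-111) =111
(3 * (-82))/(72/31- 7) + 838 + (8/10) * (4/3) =387872/435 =891.66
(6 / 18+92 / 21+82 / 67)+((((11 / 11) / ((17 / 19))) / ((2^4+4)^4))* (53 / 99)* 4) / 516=96742879672283 / 16291709280000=5.94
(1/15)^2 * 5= 1/45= 0.02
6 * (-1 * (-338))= 2028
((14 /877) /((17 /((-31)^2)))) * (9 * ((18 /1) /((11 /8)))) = 17436384 /163999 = 106.32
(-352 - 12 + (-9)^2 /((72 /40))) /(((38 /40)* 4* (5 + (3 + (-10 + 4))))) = -41.97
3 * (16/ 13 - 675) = -26277/ 13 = -2021.31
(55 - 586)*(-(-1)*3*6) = -9558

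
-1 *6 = -6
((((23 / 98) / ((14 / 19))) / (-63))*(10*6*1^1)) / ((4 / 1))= -2185 / 28812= -0.08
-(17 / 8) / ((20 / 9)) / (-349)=153 / 55840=0.00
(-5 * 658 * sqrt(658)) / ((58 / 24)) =-39480 * sqrt(658) / 29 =-34921.44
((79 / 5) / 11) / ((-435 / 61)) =-4819 / 23925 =-0.20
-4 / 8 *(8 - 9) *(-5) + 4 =3 / 2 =1.50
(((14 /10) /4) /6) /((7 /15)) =1 /8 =0.12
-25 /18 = -1.39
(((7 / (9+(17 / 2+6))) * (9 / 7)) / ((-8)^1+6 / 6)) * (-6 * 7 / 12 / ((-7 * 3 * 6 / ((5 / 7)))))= -5 / 4606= -0.00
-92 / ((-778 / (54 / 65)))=0.10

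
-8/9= -0.89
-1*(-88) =88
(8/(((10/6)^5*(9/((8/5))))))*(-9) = -15552/15625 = -1.00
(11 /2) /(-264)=-1 /48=-0.02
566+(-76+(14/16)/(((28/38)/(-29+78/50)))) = 457.42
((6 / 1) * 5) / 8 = 15 / 4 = 3.75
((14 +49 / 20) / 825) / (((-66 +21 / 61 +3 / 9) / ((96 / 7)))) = -34404 / 8218375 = -0.00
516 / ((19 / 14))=7224 / 19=380.21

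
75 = 75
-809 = -809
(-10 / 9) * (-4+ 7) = -10 / 3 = -3.33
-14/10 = -7/5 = -1.40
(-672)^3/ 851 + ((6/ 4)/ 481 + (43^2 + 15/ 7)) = -54943820345/ 154882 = -354746.33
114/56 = 57/28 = 2.04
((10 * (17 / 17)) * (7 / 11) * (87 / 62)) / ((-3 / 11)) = -1015 / 31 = -32.74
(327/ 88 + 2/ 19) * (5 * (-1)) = -31945/ 1672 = -19.11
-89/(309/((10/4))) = -445/618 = -0.72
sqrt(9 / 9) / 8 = 1 / 8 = 0.12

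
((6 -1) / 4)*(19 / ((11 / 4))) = 95 / 11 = 8.64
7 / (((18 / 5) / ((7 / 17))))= 245 / 306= 0.80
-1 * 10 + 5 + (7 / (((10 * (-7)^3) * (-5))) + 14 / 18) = -93091 / 22050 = -4.22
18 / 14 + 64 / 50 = 2.57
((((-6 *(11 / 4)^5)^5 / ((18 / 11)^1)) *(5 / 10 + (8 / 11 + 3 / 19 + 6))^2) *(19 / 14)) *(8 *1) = -362045727638986862515713520859469 / 1337006139375616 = -270788380828275623.99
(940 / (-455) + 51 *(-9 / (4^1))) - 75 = -69821 / 364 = -191.82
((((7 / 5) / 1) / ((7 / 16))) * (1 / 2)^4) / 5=1 / 25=0.04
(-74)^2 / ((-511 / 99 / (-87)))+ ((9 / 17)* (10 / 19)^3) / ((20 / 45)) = 5499566122914 / 59584133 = 92299.17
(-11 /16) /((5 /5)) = -11 /16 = -0.69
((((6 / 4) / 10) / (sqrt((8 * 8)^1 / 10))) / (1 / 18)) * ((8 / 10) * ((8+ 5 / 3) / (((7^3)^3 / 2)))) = 261 * sqrt(10) / 2017680350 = 0.00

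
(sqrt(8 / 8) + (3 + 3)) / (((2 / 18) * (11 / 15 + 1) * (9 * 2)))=105 / 52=2.02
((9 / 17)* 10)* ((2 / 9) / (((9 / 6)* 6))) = 0.13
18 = 18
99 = 99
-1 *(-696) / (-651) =-1.07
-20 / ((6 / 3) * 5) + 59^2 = 3479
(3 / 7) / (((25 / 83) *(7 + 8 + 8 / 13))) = 3237 / 35525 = 0.09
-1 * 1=-1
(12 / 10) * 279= 1674 / 5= 334.80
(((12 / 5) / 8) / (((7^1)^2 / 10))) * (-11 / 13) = -0.05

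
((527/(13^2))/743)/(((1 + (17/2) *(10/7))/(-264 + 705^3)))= 111895.43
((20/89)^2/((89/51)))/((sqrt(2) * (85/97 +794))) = 329800 * sqrt(2)/18118408269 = 0.00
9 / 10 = 0.90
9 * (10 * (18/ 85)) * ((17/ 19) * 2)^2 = 22032/ 361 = 61.03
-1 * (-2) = 2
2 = 2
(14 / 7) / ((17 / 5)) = 10 / 17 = 0.59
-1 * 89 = -89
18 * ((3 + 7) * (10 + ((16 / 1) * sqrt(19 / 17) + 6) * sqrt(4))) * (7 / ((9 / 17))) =52360 + 4480 * sqrt(323) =132875.46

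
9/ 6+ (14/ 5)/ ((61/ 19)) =1447/ 610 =2.37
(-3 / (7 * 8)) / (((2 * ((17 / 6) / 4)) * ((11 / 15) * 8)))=-135 / 20944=-0.01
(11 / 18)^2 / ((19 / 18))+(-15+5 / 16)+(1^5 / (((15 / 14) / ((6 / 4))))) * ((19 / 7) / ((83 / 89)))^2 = -1632266939 / 659690640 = -2.47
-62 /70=-0.89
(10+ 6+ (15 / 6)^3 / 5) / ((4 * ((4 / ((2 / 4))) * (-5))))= -153 / 1280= -0.12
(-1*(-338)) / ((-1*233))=-338 / 233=-1.45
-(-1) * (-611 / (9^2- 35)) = -611 / 46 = -13.28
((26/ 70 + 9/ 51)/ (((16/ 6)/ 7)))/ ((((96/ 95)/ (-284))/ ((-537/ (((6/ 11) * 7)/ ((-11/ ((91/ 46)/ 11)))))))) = -1204920730849/ 346528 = -3477123.73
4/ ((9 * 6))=2/ 27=0.07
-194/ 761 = -0.25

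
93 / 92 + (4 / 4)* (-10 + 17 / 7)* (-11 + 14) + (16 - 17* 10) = -113153 / 644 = -175.70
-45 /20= -9 /4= -2.25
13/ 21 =0.62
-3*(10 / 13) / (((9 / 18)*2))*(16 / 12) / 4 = -10 / 13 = -0.77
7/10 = 0.70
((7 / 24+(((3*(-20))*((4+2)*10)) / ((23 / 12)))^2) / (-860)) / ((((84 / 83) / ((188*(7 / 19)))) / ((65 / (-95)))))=2271423286670239 / 11824800480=192089.78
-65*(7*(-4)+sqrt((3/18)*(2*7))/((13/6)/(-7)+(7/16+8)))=1820- 7280*sqrt(21)/2731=1807.78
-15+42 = 27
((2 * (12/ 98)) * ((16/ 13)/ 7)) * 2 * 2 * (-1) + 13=57199/ 4459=12.83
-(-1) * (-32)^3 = -32768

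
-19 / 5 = -3.80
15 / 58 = 0.26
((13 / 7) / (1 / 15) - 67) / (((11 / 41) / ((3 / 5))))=-33702 / 385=-87.54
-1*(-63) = 63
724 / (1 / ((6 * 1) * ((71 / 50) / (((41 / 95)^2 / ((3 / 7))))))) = 167011596 / 11767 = 14193.22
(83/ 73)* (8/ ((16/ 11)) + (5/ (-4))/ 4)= 6889/ 1168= 5.90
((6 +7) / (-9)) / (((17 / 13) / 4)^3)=-41.34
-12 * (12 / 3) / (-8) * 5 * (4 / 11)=120 / 11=10.91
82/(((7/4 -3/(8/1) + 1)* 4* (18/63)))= 574/19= 30.21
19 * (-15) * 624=-177840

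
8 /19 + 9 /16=0.98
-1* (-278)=278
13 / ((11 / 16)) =208 / 11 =18.91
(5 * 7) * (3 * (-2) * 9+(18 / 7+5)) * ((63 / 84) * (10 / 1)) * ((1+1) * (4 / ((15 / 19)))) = -123500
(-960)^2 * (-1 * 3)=-2764800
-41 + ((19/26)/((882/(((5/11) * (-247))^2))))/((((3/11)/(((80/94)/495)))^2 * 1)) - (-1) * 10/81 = -3512505038951/85930473321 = -40.88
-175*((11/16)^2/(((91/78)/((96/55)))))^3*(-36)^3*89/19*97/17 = 6106535033643/79135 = 77166045.79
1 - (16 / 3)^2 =-247 / 9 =-27.44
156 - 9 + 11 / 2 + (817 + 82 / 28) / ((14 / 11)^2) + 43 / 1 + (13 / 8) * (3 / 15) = 4815757 / 6860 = 702.01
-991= -991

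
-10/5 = -2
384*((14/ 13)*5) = 26880/ 13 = 2067.69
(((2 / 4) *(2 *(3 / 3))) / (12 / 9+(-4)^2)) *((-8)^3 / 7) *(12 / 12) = -384 / 91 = -4.22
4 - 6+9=7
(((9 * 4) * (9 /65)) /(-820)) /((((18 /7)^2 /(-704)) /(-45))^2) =-74373376 /533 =-139537.29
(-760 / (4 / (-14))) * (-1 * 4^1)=-10640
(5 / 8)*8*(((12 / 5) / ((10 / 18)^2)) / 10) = 486 / 125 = 3.89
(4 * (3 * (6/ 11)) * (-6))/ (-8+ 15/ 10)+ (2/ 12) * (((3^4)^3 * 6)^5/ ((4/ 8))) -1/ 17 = 267113131748195131206503396353362097/ 2431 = 109877882249360399509051200000000.00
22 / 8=11 / 4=2.75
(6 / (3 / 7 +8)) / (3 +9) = 7 / 118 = 0.06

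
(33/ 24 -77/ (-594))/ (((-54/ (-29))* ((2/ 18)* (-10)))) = -1885/ 2592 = -0.73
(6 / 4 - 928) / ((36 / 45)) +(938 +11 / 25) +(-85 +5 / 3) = -181811 / 600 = -303.02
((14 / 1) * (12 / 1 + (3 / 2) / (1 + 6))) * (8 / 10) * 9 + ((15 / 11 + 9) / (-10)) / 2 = 27075 / 22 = 1230.68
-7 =-7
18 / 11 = 1.64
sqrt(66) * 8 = 8 * sqrt(66) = 64.99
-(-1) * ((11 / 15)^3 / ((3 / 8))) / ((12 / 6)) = 5324 / 10125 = 0.53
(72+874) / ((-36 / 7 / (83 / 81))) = -274813 / 1458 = -188.49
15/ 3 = 5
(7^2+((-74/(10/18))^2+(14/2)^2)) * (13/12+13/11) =6061627/150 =40410.85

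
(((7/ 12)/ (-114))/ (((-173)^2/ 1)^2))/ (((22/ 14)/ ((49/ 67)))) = -0.00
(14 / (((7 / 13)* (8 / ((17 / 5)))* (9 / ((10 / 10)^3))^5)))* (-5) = -221 / 236196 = -0.00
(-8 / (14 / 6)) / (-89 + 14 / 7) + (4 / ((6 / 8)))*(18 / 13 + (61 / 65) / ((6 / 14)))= 2268536 / 118755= 19.10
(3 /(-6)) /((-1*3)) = 1 /6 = 0.17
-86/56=-43/28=-1.54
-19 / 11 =-1.73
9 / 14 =0.64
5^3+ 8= 133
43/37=1.16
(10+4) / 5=14 / 5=2.80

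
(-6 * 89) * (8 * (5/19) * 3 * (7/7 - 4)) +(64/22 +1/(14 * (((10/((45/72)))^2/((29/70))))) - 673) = 495385396141/52433920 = 9447.80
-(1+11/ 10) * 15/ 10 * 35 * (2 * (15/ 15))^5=-3528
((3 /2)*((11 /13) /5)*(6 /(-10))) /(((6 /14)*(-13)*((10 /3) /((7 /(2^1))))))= 0.03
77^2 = 5929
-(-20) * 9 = 180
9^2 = 81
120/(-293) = -120/293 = -0.41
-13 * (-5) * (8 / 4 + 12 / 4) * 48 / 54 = 2600 / 9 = 288.89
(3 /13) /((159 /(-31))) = -31 /689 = -0.04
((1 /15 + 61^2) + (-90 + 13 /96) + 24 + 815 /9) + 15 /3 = 5401091 /1440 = 3750.76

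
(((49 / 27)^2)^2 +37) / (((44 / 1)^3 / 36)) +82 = 51570521723 / 628753752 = 82.02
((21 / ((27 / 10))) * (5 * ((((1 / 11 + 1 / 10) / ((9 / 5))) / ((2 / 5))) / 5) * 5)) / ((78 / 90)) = 30625 / 2574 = 11.90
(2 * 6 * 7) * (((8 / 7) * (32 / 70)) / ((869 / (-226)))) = -347136 / 30415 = -11.41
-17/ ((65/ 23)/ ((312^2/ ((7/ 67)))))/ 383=-196163136/ 13405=-14633.58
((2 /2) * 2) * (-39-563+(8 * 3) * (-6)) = -1492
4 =4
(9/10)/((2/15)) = 6.75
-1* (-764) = 764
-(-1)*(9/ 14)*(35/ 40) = 9/ 16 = 0.56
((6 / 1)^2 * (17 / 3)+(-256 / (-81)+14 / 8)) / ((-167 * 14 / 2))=-67687 / 378756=-0.18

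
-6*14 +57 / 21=-569 / 7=-81.29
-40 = -40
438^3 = 84027672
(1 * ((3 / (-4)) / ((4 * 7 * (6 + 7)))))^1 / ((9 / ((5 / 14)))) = -5 / 61152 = -0.00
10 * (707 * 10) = 70700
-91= -91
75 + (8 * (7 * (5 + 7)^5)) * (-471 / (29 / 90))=-590687352705 / 29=-20368529403.62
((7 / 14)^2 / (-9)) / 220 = -1 / 7920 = -0.00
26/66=13/33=0.39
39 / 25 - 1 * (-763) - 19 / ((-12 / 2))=115159 / 150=767.73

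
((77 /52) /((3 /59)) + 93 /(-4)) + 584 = 23005 /39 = 589.87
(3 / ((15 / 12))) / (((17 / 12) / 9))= 1296 / 85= 15.25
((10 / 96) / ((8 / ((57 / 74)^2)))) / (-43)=-5415 / 30139904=-0.00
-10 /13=-0.77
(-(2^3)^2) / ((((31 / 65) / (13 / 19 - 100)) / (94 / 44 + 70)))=6228911520 / 6479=961400.14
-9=-9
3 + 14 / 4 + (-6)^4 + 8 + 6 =2633 / 2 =1316.50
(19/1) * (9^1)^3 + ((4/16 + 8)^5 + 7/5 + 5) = 52075.56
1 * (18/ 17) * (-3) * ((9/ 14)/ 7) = -243/ 833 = -0.29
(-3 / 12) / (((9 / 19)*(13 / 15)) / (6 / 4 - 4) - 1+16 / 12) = -1425 / 964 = -1.48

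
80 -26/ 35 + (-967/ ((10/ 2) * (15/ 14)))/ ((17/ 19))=-122.49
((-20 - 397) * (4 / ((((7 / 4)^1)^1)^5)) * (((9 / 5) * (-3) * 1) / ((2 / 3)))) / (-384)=-180144 / 84035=-2.14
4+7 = 11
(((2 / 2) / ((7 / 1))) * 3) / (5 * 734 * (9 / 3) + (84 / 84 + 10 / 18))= 0.00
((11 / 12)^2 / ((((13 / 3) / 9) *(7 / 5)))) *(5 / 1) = 9075 / 1456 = 6.23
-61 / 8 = -7.62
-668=-668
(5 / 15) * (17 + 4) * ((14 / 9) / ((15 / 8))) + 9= 14.81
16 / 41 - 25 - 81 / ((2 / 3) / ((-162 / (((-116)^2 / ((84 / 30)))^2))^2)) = -646078247424337470443 / 26252931752193280000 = -24.61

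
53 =53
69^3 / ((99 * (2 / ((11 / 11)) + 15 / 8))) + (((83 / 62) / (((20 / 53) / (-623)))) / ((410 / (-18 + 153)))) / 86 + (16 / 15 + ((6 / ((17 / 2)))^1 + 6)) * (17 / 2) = 263731711109 / 288567840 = 913.93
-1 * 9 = -9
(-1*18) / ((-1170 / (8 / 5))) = 8 / 325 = 0.02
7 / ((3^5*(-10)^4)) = 7 / 2430000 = 0.00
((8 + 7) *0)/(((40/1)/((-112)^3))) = 0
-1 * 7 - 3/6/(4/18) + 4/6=-8.58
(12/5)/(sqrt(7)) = 12*sqrt(7)/35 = 0.91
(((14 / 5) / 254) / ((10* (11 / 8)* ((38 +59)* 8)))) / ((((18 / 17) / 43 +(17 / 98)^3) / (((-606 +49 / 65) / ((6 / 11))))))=-47367345548306 / 1233103413852375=-0.04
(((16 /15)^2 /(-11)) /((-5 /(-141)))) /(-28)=3008 /28875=0.10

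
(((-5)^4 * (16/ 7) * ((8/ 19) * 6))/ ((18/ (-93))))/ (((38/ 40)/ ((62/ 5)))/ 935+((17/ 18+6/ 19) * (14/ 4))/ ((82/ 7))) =-6631188300000/ 133933499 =-49511.05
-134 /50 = -67 /25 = -2.68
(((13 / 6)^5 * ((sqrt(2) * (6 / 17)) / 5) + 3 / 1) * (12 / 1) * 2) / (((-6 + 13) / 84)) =864 + 742586 * sqrt(2) / 765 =2236.78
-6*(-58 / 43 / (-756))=-29 / 2709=-0.01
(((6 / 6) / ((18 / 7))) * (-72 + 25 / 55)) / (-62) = 5509 / 12276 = 0.45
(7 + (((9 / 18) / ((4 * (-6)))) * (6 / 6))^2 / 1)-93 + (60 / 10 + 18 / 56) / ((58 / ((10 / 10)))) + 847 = 355980011 / 467712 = 761.11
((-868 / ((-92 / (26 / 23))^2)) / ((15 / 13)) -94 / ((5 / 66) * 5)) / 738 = -5210784437 / 15489199350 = -0.34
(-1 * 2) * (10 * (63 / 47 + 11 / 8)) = -5105 / 94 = -54.31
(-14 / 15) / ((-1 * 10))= 7 / 75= 0.09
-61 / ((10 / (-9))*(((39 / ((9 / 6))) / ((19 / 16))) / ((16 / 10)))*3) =3477 / 2600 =1.34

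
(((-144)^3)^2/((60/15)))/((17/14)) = 31206351568896/17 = 1835667739346.82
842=842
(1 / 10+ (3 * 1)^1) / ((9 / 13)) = 403 / 90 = 4.48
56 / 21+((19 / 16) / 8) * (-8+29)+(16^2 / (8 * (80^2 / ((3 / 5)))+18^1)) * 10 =285822527 / 49162368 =5.81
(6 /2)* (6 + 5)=33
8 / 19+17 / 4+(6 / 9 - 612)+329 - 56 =-76075 / 228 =-333.66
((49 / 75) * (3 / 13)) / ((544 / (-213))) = -10437 / 176800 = -0.06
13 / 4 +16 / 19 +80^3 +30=38914591 / 76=512034.09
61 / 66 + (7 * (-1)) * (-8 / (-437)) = 22961 / 28842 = 0.80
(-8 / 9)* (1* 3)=-8 / 3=-2.67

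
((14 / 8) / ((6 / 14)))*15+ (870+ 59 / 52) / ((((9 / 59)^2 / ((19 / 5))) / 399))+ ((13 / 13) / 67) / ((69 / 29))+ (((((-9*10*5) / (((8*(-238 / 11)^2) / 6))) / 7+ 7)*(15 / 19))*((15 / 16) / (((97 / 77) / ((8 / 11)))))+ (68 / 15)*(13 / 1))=12820669532181865546319 / 225865030115088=56762525.50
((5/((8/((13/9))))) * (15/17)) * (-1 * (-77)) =25025/408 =61.34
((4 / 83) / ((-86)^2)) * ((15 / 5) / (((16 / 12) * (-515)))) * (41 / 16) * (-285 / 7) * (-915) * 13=-250187535 / 7081581248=-0.04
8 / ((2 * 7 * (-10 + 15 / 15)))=-4 / 63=-0.06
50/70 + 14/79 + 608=608.89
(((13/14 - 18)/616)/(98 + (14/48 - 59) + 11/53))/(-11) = 38001/595781494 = 0.00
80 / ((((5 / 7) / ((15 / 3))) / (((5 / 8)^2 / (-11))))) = -875 / 44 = -19.89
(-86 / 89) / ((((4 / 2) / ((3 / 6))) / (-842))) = 18103 / 89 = 203.40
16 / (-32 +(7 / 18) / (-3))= -864 / 1735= -0.50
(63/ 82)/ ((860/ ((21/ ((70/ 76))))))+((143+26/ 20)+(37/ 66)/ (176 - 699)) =439129228829/ 3042761700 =144.32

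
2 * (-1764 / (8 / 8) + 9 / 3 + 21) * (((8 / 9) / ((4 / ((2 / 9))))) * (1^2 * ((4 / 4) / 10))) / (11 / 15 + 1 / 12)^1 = -9280 / 441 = -21.04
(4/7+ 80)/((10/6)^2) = 5076/175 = 29.01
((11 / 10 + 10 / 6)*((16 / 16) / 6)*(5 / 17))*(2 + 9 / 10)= 2407 / 6120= 0.39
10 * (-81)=-810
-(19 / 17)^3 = -6859 / 4913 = -1.40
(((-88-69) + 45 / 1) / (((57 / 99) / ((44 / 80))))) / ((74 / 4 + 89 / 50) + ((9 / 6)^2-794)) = 0.14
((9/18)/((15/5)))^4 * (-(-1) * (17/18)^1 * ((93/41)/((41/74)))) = 19499/6535728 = 0.00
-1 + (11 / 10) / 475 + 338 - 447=-522489 / 4750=-110.00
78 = 78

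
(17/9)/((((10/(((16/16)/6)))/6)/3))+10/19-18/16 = -73/2280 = -0.03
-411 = -411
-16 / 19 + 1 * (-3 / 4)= -121 / 76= -1.59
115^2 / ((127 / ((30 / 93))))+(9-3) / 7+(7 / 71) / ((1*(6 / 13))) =406940341 / 11740134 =34.66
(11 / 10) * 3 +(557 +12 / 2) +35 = 6013 / 10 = 601.30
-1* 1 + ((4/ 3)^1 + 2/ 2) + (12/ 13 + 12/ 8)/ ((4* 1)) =605/ 312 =1.94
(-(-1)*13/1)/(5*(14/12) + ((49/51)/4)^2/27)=14607216/6556921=2.23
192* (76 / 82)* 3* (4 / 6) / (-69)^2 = 4864 / 65067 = 0.07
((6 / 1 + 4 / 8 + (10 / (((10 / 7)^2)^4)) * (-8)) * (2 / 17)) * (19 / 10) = 44843781 / 106250000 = 0.42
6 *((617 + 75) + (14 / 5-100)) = 17844 / 5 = 3568.80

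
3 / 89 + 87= 7746 / 89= 87.03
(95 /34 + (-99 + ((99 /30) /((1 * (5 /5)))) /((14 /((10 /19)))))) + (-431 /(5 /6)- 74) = -7769721 /11305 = -687.28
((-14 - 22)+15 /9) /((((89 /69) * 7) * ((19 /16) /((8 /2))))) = -12.81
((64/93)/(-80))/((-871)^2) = -4/352768065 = -0.00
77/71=1.08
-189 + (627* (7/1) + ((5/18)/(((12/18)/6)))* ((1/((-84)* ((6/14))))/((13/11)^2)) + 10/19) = 971116585/231192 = 4200.48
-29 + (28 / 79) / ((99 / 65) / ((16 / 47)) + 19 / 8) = -16289673 / 562717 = -28.95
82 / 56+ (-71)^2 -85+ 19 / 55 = 7635027 / 1540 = 4957.81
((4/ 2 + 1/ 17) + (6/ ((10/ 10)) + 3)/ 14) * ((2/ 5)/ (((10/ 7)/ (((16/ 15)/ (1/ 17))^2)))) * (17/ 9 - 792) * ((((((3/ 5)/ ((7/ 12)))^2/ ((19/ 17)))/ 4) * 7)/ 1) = -676564888064/ 2078125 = -325565.06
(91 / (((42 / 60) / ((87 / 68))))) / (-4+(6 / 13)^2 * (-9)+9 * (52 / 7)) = 6689865 / 2451128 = 2.73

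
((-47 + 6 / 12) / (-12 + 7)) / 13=93 / 130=0.72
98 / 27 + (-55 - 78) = -3493 / 27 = -129.37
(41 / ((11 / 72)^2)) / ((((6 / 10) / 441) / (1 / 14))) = 11158560 / 121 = 92219.50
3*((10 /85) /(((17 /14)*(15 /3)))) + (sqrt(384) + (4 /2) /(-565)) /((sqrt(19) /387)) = -774*sqrt(19) /10735 + 84 /1445 + 3096*sqrt(114) /19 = 1739.55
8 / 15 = 0.53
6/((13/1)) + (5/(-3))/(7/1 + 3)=0.29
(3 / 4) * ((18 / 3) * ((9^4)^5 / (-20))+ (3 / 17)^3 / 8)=-2150301974412480883174863 / 786080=-2735474728287808980.22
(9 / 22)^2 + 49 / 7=3469 / 484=7.17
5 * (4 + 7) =55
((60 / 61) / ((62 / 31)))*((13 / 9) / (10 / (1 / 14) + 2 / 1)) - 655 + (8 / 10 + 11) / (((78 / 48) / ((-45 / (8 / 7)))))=-158929531 / 168909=-940.92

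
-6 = -6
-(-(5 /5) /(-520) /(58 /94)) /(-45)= 47 /678600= 0.00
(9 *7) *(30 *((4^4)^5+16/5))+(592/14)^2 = 101825771848719328/49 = 2078076976504476.08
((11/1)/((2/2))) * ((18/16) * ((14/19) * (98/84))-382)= -637087/152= -4191.36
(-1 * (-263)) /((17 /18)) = 4734 /17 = 278.47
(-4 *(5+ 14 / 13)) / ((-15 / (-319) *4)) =-129.24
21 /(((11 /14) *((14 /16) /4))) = 1344 /11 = 122.18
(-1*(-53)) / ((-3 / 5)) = -265 / 3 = -88.33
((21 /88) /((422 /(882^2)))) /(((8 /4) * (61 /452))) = 461503413 /283162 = 1629.82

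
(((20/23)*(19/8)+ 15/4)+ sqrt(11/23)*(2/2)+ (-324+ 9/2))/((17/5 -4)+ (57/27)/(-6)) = 3895965/11822 -270*sqrt(253)/5911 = 328.83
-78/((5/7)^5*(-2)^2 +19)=-436982/110611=-3.95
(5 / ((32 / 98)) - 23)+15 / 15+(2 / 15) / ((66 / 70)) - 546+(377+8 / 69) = -6391271 / 36432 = -175.43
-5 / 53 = -0.09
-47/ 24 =-1.96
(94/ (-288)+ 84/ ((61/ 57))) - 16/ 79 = 54101251/ 693936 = 77.96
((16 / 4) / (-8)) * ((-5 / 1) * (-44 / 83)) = -110 / 83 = -1.33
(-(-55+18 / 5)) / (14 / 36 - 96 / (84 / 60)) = -32382 / 42955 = -0.75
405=405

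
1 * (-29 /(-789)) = 29 /789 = 0.04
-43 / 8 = -5.38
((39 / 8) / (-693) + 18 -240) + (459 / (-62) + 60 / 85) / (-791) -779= -110160140623 / 110050248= -1001.00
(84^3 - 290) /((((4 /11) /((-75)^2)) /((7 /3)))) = 42764885625 /2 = 21382442812.50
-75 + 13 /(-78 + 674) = -44687 /596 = -74.98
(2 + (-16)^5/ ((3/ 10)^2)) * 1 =-104857582/ 9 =-11650842.44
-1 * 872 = -872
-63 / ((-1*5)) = 63 / 5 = 12.60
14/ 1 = 14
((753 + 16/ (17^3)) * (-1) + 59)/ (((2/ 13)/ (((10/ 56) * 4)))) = -3222.16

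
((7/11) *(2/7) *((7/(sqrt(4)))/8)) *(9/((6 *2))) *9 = 189/352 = 0.54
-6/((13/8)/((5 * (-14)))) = 3360/13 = 258.46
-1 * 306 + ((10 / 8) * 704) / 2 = 134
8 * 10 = 80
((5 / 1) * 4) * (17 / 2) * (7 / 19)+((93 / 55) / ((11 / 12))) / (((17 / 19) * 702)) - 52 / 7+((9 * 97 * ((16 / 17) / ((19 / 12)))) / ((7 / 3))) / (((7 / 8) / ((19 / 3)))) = 621760728068 / 373438065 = 1664.96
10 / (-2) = -5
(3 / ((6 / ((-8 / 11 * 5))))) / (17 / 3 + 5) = -15 / 88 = -0.17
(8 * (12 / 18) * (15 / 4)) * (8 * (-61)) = -9760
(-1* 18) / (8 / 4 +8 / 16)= -36 / 5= -7.20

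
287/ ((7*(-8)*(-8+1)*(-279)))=-41/ 15624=-0.00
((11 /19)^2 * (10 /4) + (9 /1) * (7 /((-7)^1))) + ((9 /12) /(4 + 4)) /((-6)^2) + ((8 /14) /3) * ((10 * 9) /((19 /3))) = -5291105 /970368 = -5.45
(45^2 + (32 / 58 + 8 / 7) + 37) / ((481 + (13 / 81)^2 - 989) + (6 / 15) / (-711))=-1085696893350 / 267242387489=-4.06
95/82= 1.16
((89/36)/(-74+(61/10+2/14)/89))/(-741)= 277235/6143256054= 0.00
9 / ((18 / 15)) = 15 / 2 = 7.50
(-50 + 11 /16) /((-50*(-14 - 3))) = -789 /13600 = -0.06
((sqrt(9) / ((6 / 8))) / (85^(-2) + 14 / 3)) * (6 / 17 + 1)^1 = 117300 / 101153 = 1.16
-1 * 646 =-646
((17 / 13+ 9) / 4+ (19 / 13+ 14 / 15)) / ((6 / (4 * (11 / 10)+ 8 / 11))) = 91133 / 21450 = 4.25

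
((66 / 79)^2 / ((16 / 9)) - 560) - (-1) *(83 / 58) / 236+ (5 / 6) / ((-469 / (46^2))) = -67713480139505 / 120195518856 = -563.36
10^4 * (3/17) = 30000/17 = 1764.71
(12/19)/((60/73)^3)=389017/342000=1.14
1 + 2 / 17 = 19 / 17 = 1.12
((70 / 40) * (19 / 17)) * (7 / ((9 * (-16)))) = -931 / 9792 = -0.10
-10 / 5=-2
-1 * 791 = -791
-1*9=-9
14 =14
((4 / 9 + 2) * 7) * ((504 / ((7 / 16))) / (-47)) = -19712 / 47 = -419.40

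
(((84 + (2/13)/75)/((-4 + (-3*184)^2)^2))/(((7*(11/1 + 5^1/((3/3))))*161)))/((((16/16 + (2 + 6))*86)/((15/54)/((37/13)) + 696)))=18984924551/420705913957665336000000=0.00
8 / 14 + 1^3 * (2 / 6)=19 / 21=0.90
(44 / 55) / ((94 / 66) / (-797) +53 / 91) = 2393391 / 1737095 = 1.38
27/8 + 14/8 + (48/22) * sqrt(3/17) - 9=-31/8 + 24 * sqrt(51)/187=-2.96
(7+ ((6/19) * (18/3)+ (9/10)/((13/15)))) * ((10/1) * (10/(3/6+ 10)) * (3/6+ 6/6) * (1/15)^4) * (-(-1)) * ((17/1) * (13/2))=11917/38475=0.31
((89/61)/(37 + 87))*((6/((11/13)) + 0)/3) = 1157/41602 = 0.03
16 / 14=8 / 7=1.14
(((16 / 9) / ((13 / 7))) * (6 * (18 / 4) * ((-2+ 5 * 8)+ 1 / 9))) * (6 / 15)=76832 / 195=394.01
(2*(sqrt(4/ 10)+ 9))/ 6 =sqrt(10)/ 15+ 3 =3.21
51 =51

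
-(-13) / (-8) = -13 / 8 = -1.62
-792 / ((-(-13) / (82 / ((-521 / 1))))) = 64944 / 6773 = 9.59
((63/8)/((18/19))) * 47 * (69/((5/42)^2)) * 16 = 760846716/25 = 30433868.64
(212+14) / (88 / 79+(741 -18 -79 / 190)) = 0.31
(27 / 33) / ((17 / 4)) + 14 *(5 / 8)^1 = 6689 / 748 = 8.94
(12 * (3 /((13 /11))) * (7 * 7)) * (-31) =-46271.08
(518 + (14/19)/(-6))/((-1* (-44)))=11.77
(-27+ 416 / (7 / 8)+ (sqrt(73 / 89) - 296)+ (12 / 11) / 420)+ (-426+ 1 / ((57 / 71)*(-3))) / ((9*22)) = sqrt(6497) / 89+ 178083413 / 1185030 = 151.18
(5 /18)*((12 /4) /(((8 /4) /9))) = 15 /4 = 3.75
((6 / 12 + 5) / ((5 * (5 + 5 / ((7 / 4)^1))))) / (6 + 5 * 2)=7 / 800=0.01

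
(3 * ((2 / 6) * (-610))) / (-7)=610 / 7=87.14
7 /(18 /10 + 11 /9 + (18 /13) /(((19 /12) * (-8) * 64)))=4979520 /2148673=2.32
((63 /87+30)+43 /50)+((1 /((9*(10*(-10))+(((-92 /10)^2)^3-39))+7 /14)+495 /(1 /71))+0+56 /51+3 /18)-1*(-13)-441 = 8102967993558899879 /233179949345775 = 34749.85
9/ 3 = 3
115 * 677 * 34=2647070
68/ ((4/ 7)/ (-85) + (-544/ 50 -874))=-0.08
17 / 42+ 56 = 2369 / 42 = 56.40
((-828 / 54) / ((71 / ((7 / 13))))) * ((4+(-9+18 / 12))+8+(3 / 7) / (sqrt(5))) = -483 / 923 -46 * sqrt(5) / 4615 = -0.55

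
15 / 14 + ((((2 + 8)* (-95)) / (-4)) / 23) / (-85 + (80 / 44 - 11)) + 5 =284115 / 47656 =5.96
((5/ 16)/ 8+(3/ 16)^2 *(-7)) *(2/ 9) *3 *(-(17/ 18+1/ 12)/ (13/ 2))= 1961/ 89856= 0.02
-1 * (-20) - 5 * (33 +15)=-220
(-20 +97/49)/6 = -883/294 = -3.00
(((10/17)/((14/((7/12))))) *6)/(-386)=-5/13124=-0.00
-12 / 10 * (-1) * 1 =6 / 5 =1.20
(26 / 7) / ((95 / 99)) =2574 / 665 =3.87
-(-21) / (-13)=-21 / 13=-1.62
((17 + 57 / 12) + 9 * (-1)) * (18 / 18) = 51 / 4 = 12.75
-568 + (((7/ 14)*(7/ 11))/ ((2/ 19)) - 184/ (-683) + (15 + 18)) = -15978885/ 30052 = -531.71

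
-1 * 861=-861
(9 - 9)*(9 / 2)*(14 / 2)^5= 0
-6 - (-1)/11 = -65/11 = -5.91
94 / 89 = 1.06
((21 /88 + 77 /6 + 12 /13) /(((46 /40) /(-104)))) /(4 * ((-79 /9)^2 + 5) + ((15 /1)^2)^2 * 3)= -25936740 /3119100127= -0.01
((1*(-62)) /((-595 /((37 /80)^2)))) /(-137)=-42439 /260848000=-0.00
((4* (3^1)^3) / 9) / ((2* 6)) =1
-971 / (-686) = 971 / 686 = 1.42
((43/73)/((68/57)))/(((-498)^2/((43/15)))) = 35131/6155459280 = 0.00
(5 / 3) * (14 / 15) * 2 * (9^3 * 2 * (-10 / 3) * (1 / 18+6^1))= -91560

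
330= 330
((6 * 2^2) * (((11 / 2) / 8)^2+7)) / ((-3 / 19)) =-36347 / 32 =-1135.84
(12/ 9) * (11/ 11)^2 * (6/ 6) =4/ 3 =1.33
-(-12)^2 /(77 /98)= -2016 /11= -183.27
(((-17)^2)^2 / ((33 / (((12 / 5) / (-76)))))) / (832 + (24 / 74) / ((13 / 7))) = -0.10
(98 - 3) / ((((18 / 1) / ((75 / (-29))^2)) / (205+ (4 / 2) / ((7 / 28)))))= 12646875 / 1682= 7518.95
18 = 18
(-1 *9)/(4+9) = -9/13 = -0.69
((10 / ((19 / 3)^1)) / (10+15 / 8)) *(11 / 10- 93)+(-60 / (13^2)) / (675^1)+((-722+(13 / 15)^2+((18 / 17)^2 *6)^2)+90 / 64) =-25197749088589763 / 36687835360800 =-686.81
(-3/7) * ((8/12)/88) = -0.00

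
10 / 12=5 / 6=0.83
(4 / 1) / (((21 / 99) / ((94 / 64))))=1551 / 56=27.70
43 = 43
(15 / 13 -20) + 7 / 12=-2849 / 156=-18.26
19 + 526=545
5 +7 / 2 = 17 / 2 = 8.50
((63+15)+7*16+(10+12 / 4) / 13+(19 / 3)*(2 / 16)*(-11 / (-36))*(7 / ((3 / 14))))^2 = 66448981729 / 1679616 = 39562.01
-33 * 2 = -66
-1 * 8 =-8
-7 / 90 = -0.08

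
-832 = -832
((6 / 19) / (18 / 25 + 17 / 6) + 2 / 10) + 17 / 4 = 919303 / 202540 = 4.54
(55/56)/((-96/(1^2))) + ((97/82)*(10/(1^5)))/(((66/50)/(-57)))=-1238520805/2424576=-510.82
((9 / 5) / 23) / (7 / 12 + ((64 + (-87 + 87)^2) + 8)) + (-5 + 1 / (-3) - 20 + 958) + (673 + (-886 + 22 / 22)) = 216557054 / 300495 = 720.67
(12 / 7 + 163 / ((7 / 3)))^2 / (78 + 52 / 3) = 753003 / 14014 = 53.73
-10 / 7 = -1.43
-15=-15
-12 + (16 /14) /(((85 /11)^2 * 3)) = -1819732 /151725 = -11.99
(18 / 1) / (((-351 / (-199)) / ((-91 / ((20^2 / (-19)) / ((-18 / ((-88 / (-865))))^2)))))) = 1380909.91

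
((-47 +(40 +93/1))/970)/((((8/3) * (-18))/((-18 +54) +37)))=-0.13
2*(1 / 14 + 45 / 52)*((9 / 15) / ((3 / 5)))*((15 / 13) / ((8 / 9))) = 46035 / 18928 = 2.43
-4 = -4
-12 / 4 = -3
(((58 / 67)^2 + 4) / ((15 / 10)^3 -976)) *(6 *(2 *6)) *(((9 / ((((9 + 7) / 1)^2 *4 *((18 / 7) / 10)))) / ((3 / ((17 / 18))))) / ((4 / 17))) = -26956475 / 1676587632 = -0.02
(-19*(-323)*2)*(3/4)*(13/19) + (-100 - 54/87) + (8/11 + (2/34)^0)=3955349/638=6199.61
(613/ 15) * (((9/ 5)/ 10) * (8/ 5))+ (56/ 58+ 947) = 17395199/ 18125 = 959.74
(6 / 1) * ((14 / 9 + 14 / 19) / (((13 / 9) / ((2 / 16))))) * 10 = 2940 / 247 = 11.90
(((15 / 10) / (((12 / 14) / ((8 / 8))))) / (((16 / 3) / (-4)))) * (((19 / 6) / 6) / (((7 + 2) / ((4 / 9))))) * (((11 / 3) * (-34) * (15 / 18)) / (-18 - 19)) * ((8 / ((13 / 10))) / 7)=-88825 / 1051947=-0.08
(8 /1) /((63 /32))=256 /63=4.06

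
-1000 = -1000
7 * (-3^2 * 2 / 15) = -42 / 5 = -8.40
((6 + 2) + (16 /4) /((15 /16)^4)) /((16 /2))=1.65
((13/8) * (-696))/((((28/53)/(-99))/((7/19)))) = 5934357/76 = 78083.64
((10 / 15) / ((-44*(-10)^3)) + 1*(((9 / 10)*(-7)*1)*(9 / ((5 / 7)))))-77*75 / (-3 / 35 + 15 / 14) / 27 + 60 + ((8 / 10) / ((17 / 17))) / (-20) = -3229815833 / 13662000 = -236.41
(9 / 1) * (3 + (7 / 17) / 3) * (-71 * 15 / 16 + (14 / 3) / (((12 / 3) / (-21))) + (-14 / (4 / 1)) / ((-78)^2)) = -22161110 / 8619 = -2571.19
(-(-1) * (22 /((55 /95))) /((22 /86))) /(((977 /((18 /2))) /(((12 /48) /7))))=7353 /150458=0.05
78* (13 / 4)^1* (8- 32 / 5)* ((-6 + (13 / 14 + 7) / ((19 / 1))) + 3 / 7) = -1390194 / 665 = -2090.52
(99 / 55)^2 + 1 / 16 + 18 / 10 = 2041 / 400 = 5.10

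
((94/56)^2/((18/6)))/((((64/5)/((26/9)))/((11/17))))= 1579435/11515392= 0.14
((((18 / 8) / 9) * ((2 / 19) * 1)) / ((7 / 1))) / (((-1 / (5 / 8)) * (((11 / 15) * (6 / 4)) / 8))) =-25 / 1463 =-0.02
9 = 9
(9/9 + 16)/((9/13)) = 221/9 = 24.56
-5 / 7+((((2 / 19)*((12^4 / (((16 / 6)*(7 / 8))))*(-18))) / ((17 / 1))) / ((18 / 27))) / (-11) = 3341467 / 24871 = 134.35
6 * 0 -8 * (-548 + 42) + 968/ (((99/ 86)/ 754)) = 5742704/ 9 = 638078.22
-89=-89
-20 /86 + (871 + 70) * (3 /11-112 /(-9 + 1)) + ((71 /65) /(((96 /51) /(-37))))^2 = 28427170069313 /2046387200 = 13891.39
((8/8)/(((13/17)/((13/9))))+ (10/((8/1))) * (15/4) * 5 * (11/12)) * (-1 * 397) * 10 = -26724055/288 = -92791.86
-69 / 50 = -1.38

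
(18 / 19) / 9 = 2 / 19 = 0.11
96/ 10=48/ 5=9.60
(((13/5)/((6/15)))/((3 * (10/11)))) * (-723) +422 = -26023/20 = -1301.15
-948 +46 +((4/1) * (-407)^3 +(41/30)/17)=-137535511699/510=-269677473.92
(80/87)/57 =80/4959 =0.02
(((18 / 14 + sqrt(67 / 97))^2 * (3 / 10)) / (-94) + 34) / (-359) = -7593623 / 80197369 + 27 * sqrt(6499) / 114567670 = -0.09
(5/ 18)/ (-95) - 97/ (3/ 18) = -199045/ 342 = -582.00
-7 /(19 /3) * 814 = -17094 /19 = -899.68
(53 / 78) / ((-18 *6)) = -53 / 8424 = -0.01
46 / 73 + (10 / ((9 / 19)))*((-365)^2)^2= 374699013195.07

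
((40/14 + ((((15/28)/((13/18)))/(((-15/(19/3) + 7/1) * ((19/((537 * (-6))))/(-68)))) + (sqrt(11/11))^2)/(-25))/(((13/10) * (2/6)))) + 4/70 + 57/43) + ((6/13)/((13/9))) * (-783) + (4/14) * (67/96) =-55908537617/134294160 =-416.31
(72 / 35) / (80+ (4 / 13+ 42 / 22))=3432 / 137165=0.03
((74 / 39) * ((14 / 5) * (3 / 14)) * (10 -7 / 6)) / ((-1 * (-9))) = 1961 / 1755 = 1.12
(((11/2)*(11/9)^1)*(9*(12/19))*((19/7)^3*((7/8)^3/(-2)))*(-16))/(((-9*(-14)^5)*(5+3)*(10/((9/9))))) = 43681/4130488320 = 0.00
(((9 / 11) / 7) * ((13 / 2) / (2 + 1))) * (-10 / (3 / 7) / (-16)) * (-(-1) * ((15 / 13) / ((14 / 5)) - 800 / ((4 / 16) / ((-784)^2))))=-1789878271625 / 2464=-726411636.21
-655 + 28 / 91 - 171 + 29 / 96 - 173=-1245991 / 1248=-998.39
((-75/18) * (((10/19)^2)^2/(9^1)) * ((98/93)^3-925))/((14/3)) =46443064562500/6603950341611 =7.03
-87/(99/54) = -522/11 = -47.45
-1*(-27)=27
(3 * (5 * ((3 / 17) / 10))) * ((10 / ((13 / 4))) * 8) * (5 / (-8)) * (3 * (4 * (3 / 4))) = -8100 / 221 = -36.65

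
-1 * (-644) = 644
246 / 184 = 123 / 92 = 1.34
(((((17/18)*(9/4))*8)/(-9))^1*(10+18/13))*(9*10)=-25160/13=-1935.38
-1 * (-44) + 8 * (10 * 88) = 7084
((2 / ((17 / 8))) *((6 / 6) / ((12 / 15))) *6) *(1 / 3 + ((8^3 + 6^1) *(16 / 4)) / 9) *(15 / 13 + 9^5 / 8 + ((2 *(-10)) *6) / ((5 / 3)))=2629263625 / 221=11897120.48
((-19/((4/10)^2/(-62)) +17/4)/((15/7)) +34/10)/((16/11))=2271203/960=2365.84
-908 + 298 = -610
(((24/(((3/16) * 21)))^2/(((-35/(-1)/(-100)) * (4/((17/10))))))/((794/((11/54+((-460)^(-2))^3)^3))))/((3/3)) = -0.00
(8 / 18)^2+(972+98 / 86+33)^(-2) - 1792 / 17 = -271182570530407 / 2577432379392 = -105.21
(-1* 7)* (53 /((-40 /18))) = 3339 /20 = 166.95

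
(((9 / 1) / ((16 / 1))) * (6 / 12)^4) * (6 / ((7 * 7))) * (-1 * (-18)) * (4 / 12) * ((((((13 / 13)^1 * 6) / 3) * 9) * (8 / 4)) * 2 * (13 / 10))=9477 / 3920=2.42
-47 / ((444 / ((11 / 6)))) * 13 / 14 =-6721 / 37296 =-0.18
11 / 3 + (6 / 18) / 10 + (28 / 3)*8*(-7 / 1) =-15569 / 30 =-518.97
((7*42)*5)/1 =1470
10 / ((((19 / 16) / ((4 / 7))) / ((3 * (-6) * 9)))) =-103680 / 133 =-779.55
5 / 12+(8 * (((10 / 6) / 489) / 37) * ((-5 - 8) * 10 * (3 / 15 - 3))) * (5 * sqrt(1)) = 381665 / 217116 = 1.76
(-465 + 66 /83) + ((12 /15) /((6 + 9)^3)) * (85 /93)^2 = -224935095727 /484560225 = -464.20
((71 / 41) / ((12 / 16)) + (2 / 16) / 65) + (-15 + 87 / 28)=-4290049 / 447720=-9.58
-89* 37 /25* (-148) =487364 /25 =19494.56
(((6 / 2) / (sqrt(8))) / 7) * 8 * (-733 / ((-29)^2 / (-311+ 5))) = 1345788 * sqrt(2) / 5887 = 323.29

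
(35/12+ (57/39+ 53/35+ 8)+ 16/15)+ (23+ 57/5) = 269501/5460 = 49.36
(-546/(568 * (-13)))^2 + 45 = 3629961/80656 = 45.01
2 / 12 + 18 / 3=37 / 6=6.17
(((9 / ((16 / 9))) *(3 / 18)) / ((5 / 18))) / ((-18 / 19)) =-513 / 160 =-3.21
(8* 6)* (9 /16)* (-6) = -162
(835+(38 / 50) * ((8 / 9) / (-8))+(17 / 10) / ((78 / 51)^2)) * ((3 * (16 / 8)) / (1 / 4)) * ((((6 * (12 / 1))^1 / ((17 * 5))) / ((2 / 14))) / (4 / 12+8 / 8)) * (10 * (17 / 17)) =64059004044 / 71825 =891876.14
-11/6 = -1.83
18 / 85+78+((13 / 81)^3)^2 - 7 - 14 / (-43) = 73846586116137484 / 1032279955838055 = 71.54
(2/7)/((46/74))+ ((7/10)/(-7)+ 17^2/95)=104059/30590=3.40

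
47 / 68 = 0.69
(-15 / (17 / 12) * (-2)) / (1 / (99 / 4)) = 8910 / 17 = 524.12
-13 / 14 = -0.93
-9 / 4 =-2.25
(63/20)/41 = 63/820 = 0.08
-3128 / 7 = -446.86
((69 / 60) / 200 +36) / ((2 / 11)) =1584253 / 8000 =198.03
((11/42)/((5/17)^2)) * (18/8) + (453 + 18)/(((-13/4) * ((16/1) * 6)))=48253/9100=5.30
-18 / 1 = -18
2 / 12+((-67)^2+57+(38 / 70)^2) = 33416491 / 7350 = 4546.46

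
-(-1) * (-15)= -15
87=87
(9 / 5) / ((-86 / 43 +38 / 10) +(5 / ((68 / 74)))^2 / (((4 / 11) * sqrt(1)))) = 41616 / 1923991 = 0.02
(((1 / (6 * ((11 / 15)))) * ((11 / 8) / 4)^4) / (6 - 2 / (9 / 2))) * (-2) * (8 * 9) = -107811 / 1310720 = -0.08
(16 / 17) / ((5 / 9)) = 144 / 85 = 1.69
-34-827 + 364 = -497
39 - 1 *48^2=-2265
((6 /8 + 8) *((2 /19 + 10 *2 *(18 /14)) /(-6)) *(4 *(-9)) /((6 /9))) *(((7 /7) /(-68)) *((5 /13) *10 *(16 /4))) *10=-1136250 /247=-4600.20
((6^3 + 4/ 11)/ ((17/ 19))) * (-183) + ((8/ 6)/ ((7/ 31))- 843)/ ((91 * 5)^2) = -2116288412869/ 47822775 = -44252.73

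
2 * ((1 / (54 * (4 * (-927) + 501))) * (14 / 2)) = -7 / 86589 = -0.00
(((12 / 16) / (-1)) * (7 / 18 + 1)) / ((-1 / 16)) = 50 / 3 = 16.67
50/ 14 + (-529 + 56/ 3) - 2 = -10684/ 21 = -508.76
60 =60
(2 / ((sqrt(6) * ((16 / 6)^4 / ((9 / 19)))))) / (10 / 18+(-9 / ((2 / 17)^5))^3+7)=-0.00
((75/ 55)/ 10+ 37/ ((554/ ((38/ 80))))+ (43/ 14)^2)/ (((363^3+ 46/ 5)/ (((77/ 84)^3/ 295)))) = 4625658059/ 8825316597516303360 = 0.00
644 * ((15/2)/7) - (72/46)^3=8348574/12167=686.17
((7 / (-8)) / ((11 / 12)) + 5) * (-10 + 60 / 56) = -36.12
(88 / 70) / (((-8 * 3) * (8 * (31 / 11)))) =-121 / 52080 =-0.00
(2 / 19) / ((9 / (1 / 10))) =1 / 855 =0.00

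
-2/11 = -0.18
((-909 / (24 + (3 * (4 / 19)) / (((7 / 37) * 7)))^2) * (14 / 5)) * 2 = -612800027 / 72124020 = -8.50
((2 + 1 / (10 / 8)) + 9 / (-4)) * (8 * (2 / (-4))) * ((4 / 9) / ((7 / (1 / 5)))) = -44 / 1575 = -0.03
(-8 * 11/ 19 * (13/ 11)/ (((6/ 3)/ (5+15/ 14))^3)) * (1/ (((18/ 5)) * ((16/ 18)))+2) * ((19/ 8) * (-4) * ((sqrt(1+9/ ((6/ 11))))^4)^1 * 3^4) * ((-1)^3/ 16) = -598173103125/ 114688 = -5215655.54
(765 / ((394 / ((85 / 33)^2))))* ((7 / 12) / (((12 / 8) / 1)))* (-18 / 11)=-4298875 / 524414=-8.20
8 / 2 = 4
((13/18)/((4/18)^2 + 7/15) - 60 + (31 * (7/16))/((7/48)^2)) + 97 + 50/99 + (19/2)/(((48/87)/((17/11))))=296301595/421344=703.23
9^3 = 729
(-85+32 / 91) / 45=-7703 / 4095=-1.88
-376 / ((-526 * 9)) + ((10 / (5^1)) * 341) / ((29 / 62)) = 1458.15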